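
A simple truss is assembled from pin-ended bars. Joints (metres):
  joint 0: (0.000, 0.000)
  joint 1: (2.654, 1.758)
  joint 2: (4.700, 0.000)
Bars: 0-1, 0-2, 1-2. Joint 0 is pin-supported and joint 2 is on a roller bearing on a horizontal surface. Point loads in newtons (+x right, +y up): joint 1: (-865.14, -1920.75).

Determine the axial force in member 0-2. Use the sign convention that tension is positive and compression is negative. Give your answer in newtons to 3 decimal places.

N=3 nodes, M=3 members, R=3 reactions → 2N=6, M+R=6
member 0 (0-1): L=3.1834, (cx,cy)=(0.8337,0.5522)
member 1 (0-2): L=4.7000, (cx,cy)=(1.0000,0.0000)
member 2 (1-2): L=2.6975, (cx,cy)=(0.7585,-0.6517)
solve A·x = −loads:
  F[0-1] = -2100.0886 N (compression)
  F[0-2] = +885.6824 N (tension)
  F[1-2] = -1167.7208 N (compression)
  Rx@0 = +865.1400 N
  Ry@0 = +1159.7384 N
  Ry@2 = +761.0116 N

885.682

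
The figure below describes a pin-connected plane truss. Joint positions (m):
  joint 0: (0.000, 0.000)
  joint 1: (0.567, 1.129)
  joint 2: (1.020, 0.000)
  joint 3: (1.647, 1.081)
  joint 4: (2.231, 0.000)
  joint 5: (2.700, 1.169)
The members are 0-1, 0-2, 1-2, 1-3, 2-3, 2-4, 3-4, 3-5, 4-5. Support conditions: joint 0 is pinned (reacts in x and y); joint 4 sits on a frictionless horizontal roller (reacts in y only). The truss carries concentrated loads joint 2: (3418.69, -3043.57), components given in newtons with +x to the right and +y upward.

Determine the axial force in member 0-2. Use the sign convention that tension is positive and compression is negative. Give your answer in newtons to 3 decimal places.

N=6 nodes, M=9 members, R=3 reactions → 2N=12, M+R=12
member 0 (0-1): L=1.2634, (cx,cy)=(0.4488,0.8936)
member 1 (0-2): L=1.0200, (cx,cy)=(1.0000,0.0000)
member 2 (1-2): L=1.2165, (cx,cy)=(0.3724,-0.9281)
member 3 (1-3): L=1.0811, (cx,cy)=(0.9990,-0.0444)
member 4 (2-3): L=1.2497, (cx,cy)=(0.5017,0.8650)
member 5 (2-4): L=1.2110, (cx,cy)=(1.0000,0.0000)
member 6 (3-4): L=1.2287, (cx,cy)=(0.4753,-0.8798)
member 7 (3-5): L=1.0567, (cx,cy)=(0.9965,0.0833)
member 8 (4-5): L=1.2596, (cx,cy)=(0.3723,0.9281)
solve A·x = −loads:
  F[0-1] = -1848.7069 N (compression)
  F[0-2] = +4248.3822 N (tension)
  F[1-2] = +1852.8681 N (tension)
  F[1-3] = -1521.1681 N (compression)
  F[2-3] = +1530.5483 N (tension)
  F[2-4] = +751.7459 N (tension)
  F[3-4] = -1581.5816 N (compression)
  F[3-5] = -0.0000 N (compression)
  F[4-5] = +0.0000 N (tension)
  Rx@0 = -3418.6900 N
  Ry@0 = +1652.0678 N
  Ry@4 = +1391.5022 N

4248.382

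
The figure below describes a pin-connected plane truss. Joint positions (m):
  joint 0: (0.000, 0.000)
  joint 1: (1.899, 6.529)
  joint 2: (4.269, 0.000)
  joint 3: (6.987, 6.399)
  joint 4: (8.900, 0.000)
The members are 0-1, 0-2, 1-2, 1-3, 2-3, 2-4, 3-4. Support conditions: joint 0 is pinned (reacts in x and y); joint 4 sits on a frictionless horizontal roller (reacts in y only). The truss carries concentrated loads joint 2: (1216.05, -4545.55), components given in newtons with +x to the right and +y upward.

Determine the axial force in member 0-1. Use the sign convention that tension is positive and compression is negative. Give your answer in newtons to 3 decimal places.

-2463.233

N=5 nodes, M=7 members, R=3 reactions → 2N=10, M+R=10
member 0 (0-1): L=6.7996, (cx,cy)=(0.2793,0.9602)
member 1 (0-2): L=4.2690, (cx,cy)=(1.0000,0.0000)
member 2 (1-2): L=6.9458, (cx,cy)=(0.3412,-0.9400)
member 3 (1-3): L=5.0897, (cx,cy)=(0.9997,-0.0255)
member 4 (2-3): L=6.9523, (cx,cy)=(0.3909,0.9204)
member 5 (2-4): L=4.6310, (cx,cy)=(1.0000,0.0000)
member 6 (3-4): L=6.6788, (cx,cy)=(0.2864,-0.9581)
solve A·x = −loads:
  F[0-1] = -2463.2329 N (compression)
  F[0-2] = +1903.9883 N (tension)
  F[1-2] = +2558.6553 N (tension)
  F[1-3] = -1561.4898 N (compression)
  F[2-3] = +2325.5316 N (tension)
  F[2-4] = +651.8166 N (tension)
  F[3-4] = -2275.6783 N (compression)
  Rx@0 = -1216.0500 N
  Ry@0 = +2365.2182 N
  Ry@4 = +2180.3318 N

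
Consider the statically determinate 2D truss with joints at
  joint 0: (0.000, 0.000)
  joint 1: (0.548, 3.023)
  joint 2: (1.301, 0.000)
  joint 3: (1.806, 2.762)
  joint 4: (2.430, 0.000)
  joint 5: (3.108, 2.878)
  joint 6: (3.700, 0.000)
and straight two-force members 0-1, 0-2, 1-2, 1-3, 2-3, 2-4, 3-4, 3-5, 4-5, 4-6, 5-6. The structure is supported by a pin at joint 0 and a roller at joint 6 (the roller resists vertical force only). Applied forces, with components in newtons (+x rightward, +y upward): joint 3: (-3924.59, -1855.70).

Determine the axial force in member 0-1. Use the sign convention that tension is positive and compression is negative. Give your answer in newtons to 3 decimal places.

-3942.800

N=7 nodes, M=11 members, R=3 reactions → 2N=14, M+R=14
member 0 (0-1): L=3.0723, (cx,cy)=(0.1784,0.9840)
member 1 (0-2): L=1.3010, (cx,cy)=(1.0000,0.0000)
member 2 (1-2): L=3.1154, (cx,cy)=(0.2417,-0.9703)
member 3 (1-3): L=1.2848, (cx,cy)=(0.9791,-0.2031)
member 4 (2-3): L=2.8078, (cx,cy)=(0.1799,0.9837)
member 5 (2-4): L=1.1290, (cx,cy)=(1.0000,0.0000)
member 6 (3-4): L=2.8316, (cx,cy)=(0.2204,-0.9754)
member 7 (3-5): L=1.3072, (cx,cy)=(0.9961,0.0887)
member 8 (4-5): L=2.9568, (cx,cy)=(0.2293,0.9734)
member 9 (4-6): L=1.2700, (cx,cy)=(1.0000,0.0000)
member 10 (5-6): L=2.9383, (cx,cy)=(0.2015,-0.9795)
solve A·x = −loads:
  F[0-1] = -3942.7998 N (compression)
  F[0-2] = -3221.3135 N (compression)
  F[1-2] = +4374.5589 N (tension)
  F[1-3] = -1798.1218 N (compression)
  F[2-3] = -4315.2218 N (compression)
  F[2-4] = -1387.8393 N (compression)
  F[3-4] = +2158.2019 N (tension)
  F[3-5] = +915.8513 N (tension)
  F[4-5] = -2162.7728 N (compression)
  F[4-6] = -416.3071 N (compression)
  F[5-6] = +2066.2445 N (tension)
  Rx@0 = +3924.5900 N
  Ry@0 = +3879.5712 N
  Ry@6 = -2023.8712 N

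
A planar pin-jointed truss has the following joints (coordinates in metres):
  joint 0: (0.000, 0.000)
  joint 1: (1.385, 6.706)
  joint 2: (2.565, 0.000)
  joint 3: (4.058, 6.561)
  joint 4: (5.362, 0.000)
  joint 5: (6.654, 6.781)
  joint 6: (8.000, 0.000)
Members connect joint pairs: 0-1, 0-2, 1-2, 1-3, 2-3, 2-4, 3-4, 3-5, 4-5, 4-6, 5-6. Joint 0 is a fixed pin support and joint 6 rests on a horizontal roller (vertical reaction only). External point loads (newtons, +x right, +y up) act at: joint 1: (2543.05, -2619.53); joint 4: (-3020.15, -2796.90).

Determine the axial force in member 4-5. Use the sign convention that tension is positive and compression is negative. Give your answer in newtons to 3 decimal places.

4692.206

N=7 nodes, M=11 members, R=3 reactions → 2N=14, M+R=14
member 0 (0-1): L=6.8475, (cx,cy)=(0.2023,0.9793)
member 1 (0-2): L=2.5650, (cx,cy)=(1.0000,0.0000)
member 2 (1-2): L=6.8090, (cx,cy)=(0.1733,-0.9849)
member 3 (1-3): L=2.6769, (cx,cy)=(0.9985,-0.0542)
member 4 (2-3): L=6.7287, (cx,cy)=(0.2219,0.9751)
member 5 (2-4): L=2.7970, (cx,cy)=(1.0000,0.0000)
member 6 (3-4): L=6.6893, (cx,cy)=(0.1949,-0.9808)
member 7 (3-5): L=2.6053, (cx,cy)=(0.9964,0.0844)
member 8 (4-5): L=6.9030, (cx,cy)=(0.1872,0.9823)
member 9 (4-6): L=2.6380, (cx,cy)=(1.0000,0.0000)
member 10 (5-6): L=6.9133, (cx,cy)=(0.1947,-0.9809)
solve A·x = −loads:
  F[0-1] = -976.7787 N (compression)
  F[0-2] = -279.5341 N (compression)
  F[1-2] = -1552.3539 N (compression)
  F[1-3] = -2475.2278 N (compression)
  F[2-3] = +1567.9499 N (tension)
  F[2-4] = -896.4597 N (compression)
  F[3-4] = -1847.8367 N (compression)
  F[3-5] = -1769.7991 N (compression)
  F[4-5] = +4692.2060 N (tension)
  F[4-6] = +885.2595 N (tension)
  F[5-6] = -4546.8514 N (compression)
  Rx@0 = +477.1000 N
  Ry@0 = +956.5900 N
  Ry@6 = +4459.8400 N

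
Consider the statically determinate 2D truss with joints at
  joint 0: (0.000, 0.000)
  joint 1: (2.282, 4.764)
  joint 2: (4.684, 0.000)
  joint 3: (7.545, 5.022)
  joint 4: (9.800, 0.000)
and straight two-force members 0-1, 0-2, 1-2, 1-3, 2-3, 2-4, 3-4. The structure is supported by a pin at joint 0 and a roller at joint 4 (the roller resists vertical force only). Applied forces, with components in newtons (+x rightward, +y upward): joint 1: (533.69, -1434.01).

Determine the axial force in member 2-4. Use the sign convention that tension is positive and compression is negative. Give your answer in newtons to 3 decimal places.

N=5 nodes, M=7 members, R=3 reactions → 2N=10, M+R=10
member 0 (0-1): L=5.2823, (cx,cy)=(0.4320,0.9019)
member 1 (0-2): L=4.6840, (cx,cy)=(1.0000,0.0000)
member 2 (1-2): L=5.3353, (cx,cy)=(0.4502,-0.8929)
member 3 (1-3): L=5.2693, (cx,cy)=(0.9988,0.0490)
member 4 (2-3): L=5.7798, (cx,cy)=(0.4950,0.8689)
member 5 (2-4): L=5.1160, (cx,cy)=(1.0000,0.0000)
member 6 (3-4): L=5.5050, (cx,cy)=(0.4096,-0.9123)
solve A·x = −loads:
  F[0-1] = -932.1195 N (compression)
  F[0-2] = +936.3700 N (tension)
  F[1-2] = -698.6508 N (compression)
  F[1-3] = -622.5771 N (compression)
  F[2-3] = +717.9733 N (tension)
  F[2-4] = +266.4322 N (tension)
  F[3-4] = -650.4307 N (compression)
  Rx@0 = -533.6900 N
  Ry@0 = +840.6518 N
  Ry@4 = +593.3582 N

266.432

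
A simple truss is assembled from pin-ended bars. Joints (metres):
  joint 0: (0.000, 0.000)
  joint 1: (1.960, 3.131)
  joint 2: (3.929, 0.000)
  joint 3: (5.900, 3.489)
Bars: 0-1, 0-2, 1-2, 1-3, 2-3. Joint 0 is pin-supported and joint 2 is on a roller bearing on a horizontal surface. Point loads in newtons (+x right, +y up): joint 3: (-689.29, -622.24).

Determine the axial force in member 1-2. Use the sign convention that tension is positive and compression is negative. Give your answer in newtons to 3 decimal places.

316.113

N=4 nodes, M=5 members, R=3 reactions → 2N=8, M+R=8
member 0 (0-1): L=3.6939, (cx,cy)=(0.5306,0.8476)
member 1 (0-2): L=3.9290, (cx,cy)=(1.0000,0.0000)
member 2 (1-2): L=3.6987, (cx,cy)=(0.5324,-0.8465)
member 3 (1-3): L=3.9562, (cx,cy)=(0.9959,0.0905)
member 4 (2-3): L=4.0072, (cx,cy)=(0.4919,0.8707)
solve A·x = −loads:
  F[0-1] = -353.8724 N (compression)
  F[0-2] = -501.5228 N (compression)
  F[1-2] = +316.1132 N (tension)
  F[1-3] = -357.5182 N (compression)
  F[2-3] = -677.5072 N (compression)
  Rx@0 = +689.2900 N
  Ry@0 = +299.9485 N
  Ry@2 = +322.2915 N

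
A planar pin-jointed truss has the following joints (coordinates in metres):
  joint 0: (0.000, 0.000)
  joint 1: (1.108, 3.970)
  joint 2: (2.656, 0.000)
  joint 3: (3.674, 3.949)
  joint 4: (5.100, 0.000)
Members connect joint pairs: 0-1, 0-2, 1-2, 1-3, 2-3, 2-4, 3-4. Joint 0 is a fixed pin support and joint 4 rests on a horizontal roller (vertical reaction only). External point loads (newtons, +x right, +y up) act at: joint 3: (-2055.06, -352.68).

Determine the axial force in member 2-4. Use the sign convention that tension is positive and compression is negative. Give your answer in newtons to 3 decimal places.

N=5 nodes, M=7 members, R=3 reactions → 2N=10, M+R=10
member 0 (0-1): L=4.1217, (cx,cy)=(0.2688,0.9632)
member 1 (0-2): L=2.6560, (cx,cy)=(1.0000,0.0000)
member 2 (1-2): L=4.2611, (cx,cy)=(0.3633,-0.9317)
member 3 (1-3): L=2.5661, (cx,cy)=(1.0000,-0.0082)
member 4 (2-3): L=4.0781, (cx,cy)=(0.2496,0.9683)
member 5 (2-4): L=2.4440, (cx,cy)=(1.0000,0.0000)
member 6 (3-4): L=4.1986, (cx,cy)=(0.3396,-0.9406)
solve A·x = −loads:
  F[0-1] = -1754.4539 N (compression)
  F[0-2] = -1583.4279 N (compression)
  F[1-2] = +1823.7573 N (tension)
  F[1-3] = -1134.2123 N (compression)
  F[2-3] = -1754.7051 N (compression)
  F[2-4] = -482.8659 N (compression)
  F[3-4] = +1421.7051 N (tension)
  Rx@0 = +2055.0600 N
  Ry@0 = +1689.8733 N
  Ry@4 = -1337.1933 N

-482.866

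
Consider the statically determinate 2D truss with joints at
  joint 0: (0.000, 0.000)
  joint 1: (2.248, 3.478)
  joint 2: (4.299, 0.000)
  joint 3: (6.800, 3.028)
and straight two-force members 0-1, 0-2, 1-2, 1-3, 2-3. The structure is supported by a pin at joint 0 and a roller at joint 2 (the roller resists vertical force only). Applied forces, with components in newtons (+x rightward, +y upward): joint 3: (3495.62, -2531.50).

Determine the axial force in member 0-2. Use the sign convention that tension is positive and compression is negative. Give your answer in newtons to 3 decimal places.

952.321

N=4 nodes, M=5 members, R=3 reactions → 2N=8, M+R=8
member 0 (0-1): L=4.1413, (cx,cy)=(0.5428,0.8398)
member 1 (0-2): L=4.2990, (cx,cy)=(1.0000,0.0000)
member 2 (1-2): L=4.0377, (cx,cy)=(0.5080,-0.8614)
member 3 (1-3): L=4.5742, (cx,cy)=(0.9951,-0.0984)
member 4 (2-3): L=3.9273, (cx,cy)=(0.6368,0.7710)
solve A·x = −loads:
  F[0-1] = +4685.2530 N (tension)
  F[0-2] = +952.3209 N (tension)
  F[1-2] = -5160.8527 N (compression)
  F[1-3] = +5189.9895 N (tension)
  F[2-3] = -2621.1294 N (compression)
  Rx@0 = -3495.6200 N
  Ry@0 = -3934.8730 N
  Ry@2 = +6466.3730 N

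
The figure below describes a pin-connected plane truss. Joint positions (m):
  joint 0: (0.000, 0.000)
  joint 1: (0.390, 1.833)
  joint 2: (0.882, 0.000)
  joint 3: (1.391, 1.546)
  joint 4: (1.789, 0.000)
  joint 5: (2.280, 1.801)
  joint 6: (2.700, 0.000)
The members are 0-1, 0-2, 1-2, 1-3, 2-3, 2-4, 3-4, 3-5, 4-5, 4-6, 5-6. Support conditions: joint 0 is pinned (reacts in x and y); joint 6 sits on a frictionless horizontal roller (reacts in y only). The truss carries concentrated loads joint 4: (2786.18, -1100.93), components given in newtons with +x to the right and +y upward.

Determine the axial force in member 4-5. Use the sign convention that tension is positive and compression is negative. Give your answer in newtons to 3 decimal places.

875.100

N=7 nodes, M=11 members, R=3 reactions → 2N=14, M+R=14
member 0 (0-1): L=1.8740, (cx,cy)=(0.2081,0.9781)
member 1 (0-2): L=0.8820, (cx,cy)=(1.0000,0.0000)
member 2 (1-2): L=1.8979, (cx,cy)=(0.2592,-0.9658)
member 3 (1-3): L=1.0413, (cx,cy)=(0.9613,-0.2756)
member 4 (2-3): L=1.6276, (cx,cy)=(0.3127,0.9498)
member 5 (2-4): L=0.9070, (cx,cy)=(1.0000,0.0000)
member 6 (3-4): L=1.5964, (cx,cy)=(0.2493,-0.9684)
member 7 (3-5): L=0.9248, (cx,cy)=(0.9612,0.2757)
member 8 (4-5): L=1.8667, (cx,cy)=(0.2630,0.9648)
member 9 (4-6): L=0.9110, (cx,cy)=(1.0000,0.0000)
member 10 (5-6): L=1.8493, (cx,cy)=(0.2271,-0.9739)
solve A·x = −loads:
  F[0-1] = -379.7768 N (compression)
  F[0-2] = +2865.2145 N (tension)
  F[1-2] = +442.0951 N (tension)
  F[1-3] = -201.4436 N (compression)
  F[2-3] = -449.5280 N (compression)
  F[2-4] = +3120.3996 N (tension)
  F[3-4] = +265.0113 N (tension)
  F[3-5] = -416.4313 N (compression)
  F[4-5] = +875.1003 N (tension)
  F[4-6] = +170.1147 N (tension)
  F[5-6] = -749.0412 N (compression)
  Rx@0 = -2786.1800 N
  Ry@0 = +371.4619 N
  Ry@6 = +729.4681 N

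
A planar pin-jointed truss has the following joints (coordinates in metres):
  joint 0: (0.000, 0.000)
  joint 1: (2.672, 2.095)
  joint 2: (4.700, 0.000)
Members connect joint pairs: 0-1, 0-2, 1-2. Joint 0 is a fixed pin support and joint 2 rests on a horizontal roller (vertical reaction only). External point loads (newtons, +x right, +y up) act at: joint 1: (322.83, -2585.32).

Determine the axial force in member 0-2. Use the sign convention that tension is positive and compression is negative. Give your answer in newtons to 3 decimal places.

N=3 nodes, M=3 members, R=3 reactions → 2N=6, M+R=6
member 0 (0-1): L=3.3954, (cx,cy)=(0.7870,0.6170)
member 1 (0-2): L=4.7000, (cx,cy)=(1.0000,0.0000)
member 2 (1-2): L=2.9158, (cx,cy)=(0.6955,-0.7185)
solve A·x = −loads:
  F[0-1] = -1574.7407 N (compression)
  F[0-2] = +1562.0747 N (tension)
  F[1-2] = -2245.8953 N (compression)
  Rx@0 = -322.8300 N
  Ry@0 = +971.6383 N
  Ry@2 = +1613.6817 N

1562.075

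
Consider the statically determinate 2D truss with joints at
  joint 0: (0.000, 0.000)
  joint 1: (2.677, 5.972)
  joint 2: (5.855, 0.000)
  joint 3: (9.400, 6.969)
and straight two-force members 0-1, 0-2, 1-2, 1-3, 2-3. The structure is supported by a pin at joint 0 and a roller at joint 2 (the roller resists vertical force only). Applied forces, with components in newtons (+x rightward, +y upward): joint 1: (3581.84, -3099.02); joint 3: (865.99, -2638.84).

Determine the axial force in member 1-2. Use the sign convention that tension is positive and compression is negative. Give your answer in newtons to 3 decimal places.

-8319.810

N=4 nodes, M=5 members, R=3 reactions → 2N=8, M+R=8
member 0 (0-1): L=6.5445, (cx,cy)=(0.4090,0.9125)
member 1 (0-2): L=5.8550, (cx,cy)=(1.0000,0.0000)
member 2 (1-2): L=6.7649, (cx,cy)=(0.4698,-0.8828)
member 3 (1-3): L=6.7965, (cx,cy)=(0.9892,0.1467)
member 4 (2-3): L=7.8188, (cx,cy)=(0.4534,0.8913)
solve A·x = −loads:
  F[0-1] = +5040.7937 N (tension)
  F[0-2] = +2385.9299 N (tension)
  F[1-2] = -8319.8100 N (compression)
  F[1-3] = +2414.6179 N (tension)
  F[2-3] = -3358.0285 N (compression)
  Rx@0 = -4447.8300 N
  Ry@0 = -4599.8010 N
  Ry@2 = +10337.6610 N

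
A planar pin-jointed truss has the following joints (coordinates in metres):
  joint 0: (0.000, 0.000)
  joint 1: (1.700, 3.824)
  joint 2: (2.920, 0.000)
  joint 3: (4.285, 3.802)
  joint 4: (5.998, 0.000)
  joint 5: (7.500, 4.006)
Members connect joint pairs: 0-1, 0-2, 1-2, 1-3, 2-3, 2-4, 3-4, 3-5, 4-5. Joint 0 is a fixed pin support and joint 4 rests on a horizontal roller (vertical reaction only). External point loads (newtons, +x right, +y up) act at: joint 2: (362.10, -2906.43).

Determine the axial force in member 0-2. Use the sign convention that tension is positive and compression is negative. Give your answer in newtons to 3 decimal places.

1025.160

N=6 nodes, M=9 members, R=3 reactions → 2N=12, M+R=12
member 0 (0-1): L=4.1849, (cx,cy)=(0.4062,0.9138)
member 1 (0-2): L=2.9200, (cx,cy)=(1.0000,0.0000)
member 2 (1-2): L=4.0139, (cx,cy)=(0.3039,-0.9527)
member 3 (1-3): L=2.5851, (cx,cy)=(1.0000,-0.0085)
member 4 (2-3): L=4.0396, (cx,cy)=(0.3379,0.9412)
member 5 (2-4): L=3.0780, (cx,cy)=(1.0000,0.0000)
member 6 (3-4): L=4.1701, (cx,cy)=(0.4108,-0.9117)
member 7 (3-5): L=3.2215, (cx,cy)=(0.9980,0.0633)
member 8 (4-5): L=4.2783, (cx,cy)=(0.3511,0.9363)
solve A·x = −loads:
  F[0-1] = -1632.2404 N (compression)
  F[0-2] = +1025.1604 N (tension)
  F[1-2] = +1575.7645 N (tension)
  F[1-3] = -1142.0458 N (compression)
  F[2-3] = +1493.0345 N (tension)
  F[2-4] = +637.5019 N (tension)
  F[3-4] = -1551.9174 N (compression)
  F[3-5] = +0.0000 N (tension)
  F[4-5] = +0.0000 N (tension)
  Rx@0 = -362.1000 N
  Ry@0 = +1491.4958 N
  Ry@4 = +1414.9342 N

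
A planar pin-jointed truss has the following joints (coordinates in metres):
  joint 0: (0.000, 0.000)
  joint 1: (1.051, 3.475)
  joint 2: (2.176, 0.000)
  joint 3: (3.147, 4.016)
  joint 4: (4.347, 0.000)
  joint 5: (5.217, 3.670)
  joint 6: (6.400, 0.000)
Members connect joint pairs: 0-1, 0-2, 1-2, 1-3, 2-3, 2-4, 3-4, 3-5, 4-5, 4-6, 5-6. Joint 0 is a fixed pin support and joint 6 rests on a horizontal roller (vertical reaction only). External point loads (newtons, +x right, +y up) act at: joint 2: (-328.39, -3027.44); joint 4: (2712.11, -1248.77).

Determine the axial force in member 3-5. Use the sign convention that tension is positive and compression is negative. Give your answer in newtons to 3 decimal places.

-1024.270

N=7 nodes, M=11 members, R=3 reactions → 2N=14, M+R=14
member 0 (0-1): L=3.6305, (cx,cy)=(0.2895,0.9572)
member 1 (0-2): L=2.1760, (cx,cy)=(1.0000,0.0000)
member 2 (1-2): L=3.6526, (cx,cy)=(0.3080,-0.9514)
member 3 (1-3): L=2.1647, (cx,cy)=(0.9683,0.2499)
member 4 (2-3): L=4.1317, (cx,cy)=(0.2350,0.9720)
member 5 (2-4): L=2.1710, (cx,cy)=(1.0000,0.0000)
member 6 (3-4): L=4.1915, (cx,cy)=(0.2863,-0.9581)
member 7 (3-5): L=2.0987, (cx,cy)=(0.9863,-0.1649)
member 8 (4-5): L=3.7717, (cx,cy)=(0.2307,0.9730)
member 9 (4-6): L=2.0530, (cx,cy)=(1.0000,0.0000)
member 10 (5-6): L=3.8560, (cx,cy)=(0.3068,-0.9518)
solve A·x = −loads:
  F[0-1] = -2506.0006 N (compression)
  F[0-2] = +3109.1950 N (tension)
  F[1-2] = +2145.1870 N (tension)
  F[1-3] = -1431.6286 N (compression)
  F[2-3] = +1014.9666 N (tension)
  F[2-4] = +3859.7795 N (tension)
  F[3-4] = -479.9752 N (compression)
  F[3-5] = -1024.2695 N (compression)
  F[4-5] = +1756.0076 N (tension)
  F[4-6] = +605.2053 N (tension)
  F[5-6] = -1972.6494 N (compression)
  Rx@0 = -2383.7200 N
  Ry@0 = +2398.6924 N
  Ry@6 = +1877.5176 N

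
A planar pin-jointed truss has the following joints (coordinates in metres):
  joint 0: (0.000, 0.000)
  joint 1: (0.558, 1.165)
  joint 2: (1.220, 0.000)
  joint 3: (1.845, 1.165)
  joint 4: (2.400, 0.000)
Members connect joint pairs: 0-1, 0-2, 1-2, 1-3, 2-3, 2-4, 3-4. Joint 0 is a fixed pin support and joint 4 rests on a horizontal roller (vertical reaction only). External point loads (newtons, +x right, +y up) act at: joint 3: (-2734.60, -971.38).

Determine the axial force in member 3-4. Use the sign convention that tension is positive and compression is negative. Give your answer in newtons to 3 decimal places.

N=5 nodes, M=7 members, R=3 reactions → 2N=10, M+R=10
member 0 (0-1): L=1.2917, (cx,cy)=(0.4320,0.9019)
member 1 (0-2): L=1.2200, (cx,cy)=(1.0000,0.0000)
member 2 (1-2): L=1.3400, (cx,cy)=(0.4940,-0.8694)
member 3 (1-3): L=1.2870, (cx,cy)=(1.0000,0.0000)
member 4 (2-3): L=1.3221, (cx,cy)=(0.4727,0.8812)
member 5 (2-4): L=1.1800, (cx,cy)=(1.0000,0.0000)
member 6 (3-4): L=1.2904, (cx,cy)=(0.4301,-0.9028)
solve A·x = −loads:
  F[0-1] = -1720.8977 N (compression)
  F[0-2] = -1991.2137 N (compression)
  F[1-2] = +1785.1278 N (tension)
  F[1-3] = -1625.3249 N (compression)
  F[2-3] = -1761.2963 N (compression)
  F[2-4] = -276.6292 N (compression)
  F[3-4] = +643.1980 N (tension)
  Rx@0 = +2734.6000 N
  Ry@0 = +1552.0520 N
  Ry@4 = -580.6720 N

643.198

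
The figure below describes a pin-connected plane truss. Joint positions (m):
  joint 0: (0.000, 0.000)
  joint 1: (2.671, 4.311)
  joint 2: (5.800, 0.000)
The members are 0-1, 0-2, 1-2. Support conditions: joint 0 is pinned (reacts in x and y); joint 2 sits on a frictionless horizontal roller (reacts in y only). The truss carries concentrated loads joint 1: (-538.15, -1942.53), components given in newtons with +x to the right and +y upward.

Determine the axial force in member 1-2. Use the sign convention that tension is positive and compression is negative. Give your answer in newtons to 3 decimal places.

-611.117

N=3 nodes, M=3 members, R=3 reactions → 2N=6, M+R=6
member 0 (0-1): L=5.0714, (cx,cy)=(0.5267,0.8501)
member 1 (0-2): L=5.8000, (cx,cy)=(1.0000,0.0000)
member 2 (1-2): L=5.3269, (cx,cy)=(0.5874,-0.8093)
solve A·x = −loads:
  F[0-1] = -1703.3499 N (compression)
  F[0-2] = +358.9710 N (tension)
  F[1-2] = -611.1172 N (compression)
  Rx@0 = +538.1500 N
  Ry@0 = +1447.9553 N
  Ry@2 = +494.5747 N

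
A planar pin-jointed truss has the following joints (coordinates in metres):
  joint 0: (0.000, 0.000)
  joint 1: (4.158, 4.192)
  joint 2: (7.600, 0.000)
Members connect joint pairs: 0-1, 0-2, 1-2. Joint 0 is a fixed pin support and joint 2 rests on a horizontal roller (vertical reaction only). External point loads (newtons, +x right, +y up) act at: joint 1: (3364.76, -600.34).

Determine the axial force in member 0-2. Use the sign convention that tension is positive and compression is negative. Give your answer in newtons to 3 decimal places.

N=3 nodes, M=3 members, R=3 reactions → 2N=6, M+R=6
member 0 (0-1): L=5.9044, (cx,cy)=(0.7042,0.7100)
member 1 (0-2): L=7.6000, (cx,cy)=(1.0000,0.0000)
member 2 (1-2): L=5.4240, (cx,cy)=(0.6346,-0.7729)
solve A·x = −loads:
  F[0-1] = +2231.1046 N (tension)
  F[0-2] = +1793.5677 N (tension)
  F[1-2] = -2826.3759 N (compression)
  Rx@0 = -3364.7600 N
  Ry@0 = -1584.0400 N
  Ry@2 = +2184.3800 N

1793.568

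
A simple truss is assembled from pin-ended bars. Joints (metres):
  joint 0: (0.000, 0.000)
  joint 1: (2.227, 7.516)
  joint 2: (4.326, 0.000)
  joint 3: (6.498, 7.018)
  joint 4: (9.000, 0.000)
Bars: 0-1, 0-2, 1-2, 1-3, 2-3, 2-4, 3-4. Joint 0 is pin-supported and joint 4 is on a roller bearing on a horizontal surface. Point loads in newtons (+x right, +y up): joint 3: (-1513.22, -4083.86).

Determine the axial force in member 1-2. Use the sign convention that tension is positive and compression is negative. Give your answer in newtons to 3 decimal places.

N=5 nodes, M=7 members, R=3 reactions → 2N=10, M+R=10
member 0 (0-1): L=7.8390, (cx,cy)=(0.2841,0.9588)
member 1 (0-2): L=4.3260, (cx,cy)=(1.0000,0.0000)
member 2 (1-2): L=7.8036, (cx,cy)=(0.2690,-0.9631)
member 3 (1-3): L=4.2999, (cx,cy)=(0.9933,-0.1158)
member 4 (2-3): L=7.3464, (cx,cy)=(0.2957,0.9553)
member 5 (2-4): L=4.6740, (cx,cy)=(1.0000,0.0000)
member 6 (3-4): L=7.4507, (cx,cy)=(0.3358,-0.9419)
solve A·x = −loads:
  F[0-1] = -2414.7852 N (compression)
  F[0-2] = -827.1972 N (compression)
  F[1-2] = +2570.6399 N (tension)
  F[1-3] = -1386.8023 N (compression)
  F[2-3] = -2591.7667 N (compression)
  F[2-4] = +630.5167 N (tension)
  F[3-4] = -1877.6040 N (compression)
  Rx@0 = +1513.2200 N
  Ry@0 = +2315.2884 N
  Ry@4 = +1768.5716 N

2570.640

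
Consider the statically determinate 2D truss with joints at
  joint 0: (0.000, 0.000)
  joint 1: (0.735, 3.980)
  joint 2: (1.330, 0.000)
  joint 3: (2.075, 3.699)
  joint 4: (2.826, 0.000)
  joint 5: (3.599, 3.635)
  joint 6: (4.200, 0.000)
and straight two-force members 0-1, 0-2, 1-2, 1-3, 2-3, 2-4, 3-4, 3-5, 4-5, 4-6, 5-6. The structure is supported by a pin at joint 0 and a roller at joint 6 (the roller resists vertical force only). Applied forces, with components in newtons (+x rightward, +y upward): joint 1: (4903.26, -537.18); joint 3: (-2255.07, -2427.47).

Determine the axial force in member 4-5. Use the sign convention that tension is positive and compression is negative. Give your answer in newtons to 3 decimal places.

3978.456

N=7 nodes, M=11 members, R=3 reactions → 2N=14, M+R=14
member 0 (0-1): L=4.0473, (cx,cy)=(0.1816,0.9834)
member 1 (0-2): L=1.3300, (cx,cy)=(1.0000,0.0000)
member 2 (1-2): L=4.0242, (cx,cy)=(0.1479,-0.9890)
member 3 (1-3): L=1.3691, (cx,cy)=(0.9787,-0.2052)
member 4 (2-3): L=3.7733, (cx,cy)=(0.1974,0.9803)
member 5 (2-4): L=1.4960, (cx,cy)=(1.0000,0.0000)
member 6 (3-4): L=3.7745, (cx,cy)=(0.1990,-0.9800)
member 7 (3-5): L=1.5253, (cx,cy)=(0.9991,-0.0420)
member 8 (4-5): L=3.7163, (cx,cy)=(0.2080,0.9781)
member 9 (4-6): L=1.3740, (cx,cy)=(1.0000,0.0000)
member 10 (5-6): L=3.6843, (cx,cy)=(0.1631,-0.9866)
solve A·x = −loads:
  F[0-1] = +1005.7155 N (tension)
  F[0-2] = +2465.5494 N (tension)
  F[1-2] = -559.7593 N (compression)
  F[1-3] = -4738.7337 N (compression)
  F[2-3] = +564.7238 N (tension)
  F[2-4] = +2271.2869 N (tension)
  F[3-4] = -3970.8324 N (compression)
  F[3-5] = -1482.5219 N (compression)
  F[4-5] = +3978.4557 N (tension)
  F[4-6] = +653.6834 N (tension)
  F[5-6] = -4007.3172 N (compression)
  Rx@0 = -2648.1900 N
  Ry@0 = -988.9925 N
  Ry@6 = +3953.6425 N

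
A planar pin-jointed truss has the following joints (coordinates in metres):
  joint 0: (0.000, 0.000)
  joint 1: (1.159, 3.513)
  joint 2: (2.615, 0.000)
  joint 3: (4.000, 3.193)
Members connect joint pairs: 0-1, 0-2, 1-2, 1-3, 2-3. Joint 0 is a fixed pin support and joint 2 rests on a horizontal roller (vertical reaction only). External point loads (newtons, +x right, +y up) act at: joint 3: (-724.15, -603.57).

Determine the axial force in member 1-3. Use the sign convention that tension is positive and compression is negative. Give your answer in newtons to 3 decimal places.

N=4 nodes, M=5 members, R=3 reactions → 2N=8, M+R=8
member 0 (0-1): L=3.6992, (cx,cy)=(0.3133,0.9497)
member 1 (0-2): L=2.6150, (cx,cy)=(1.0000,0.0000)
member 2 (1-2): L=3.8028, (cx,cy)=(0.3829,-0.9238)
member 3 (1-3): L=2.8590, (cx,cy)=(0.9937,-0.1119)
member 4 (2-3): L=3.4804, (cx,cy)=(0.3979,0.9174)
solve A·x = −loads:
  F[0-1] = -594.4682 N (compression)
  F[0-2] = -537.8991 N (compression)
  F[1-2] = +664.8513 N (tension)
  F[1-3] = -443.5954 N (compression)
  F[2-3] = -712.0256 N (compression)
  Rx@0 = +724.1500 N
  Ry@0 = +564.5379 N
  Ry@2 = +39.0321 N

-443.595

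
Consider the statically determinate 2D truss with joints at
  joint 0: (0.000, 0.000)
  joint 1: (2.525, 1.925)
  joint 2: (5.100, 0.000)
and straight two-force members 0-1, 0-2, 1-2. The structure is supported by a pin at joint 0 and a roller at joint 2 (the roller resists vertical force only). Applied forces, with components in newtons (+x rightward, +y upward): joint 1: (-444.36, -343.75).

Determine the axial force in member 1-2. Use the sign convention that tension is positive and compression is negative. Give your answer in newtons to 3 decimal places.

N=3 nodes, M=3 members, R=3 reactions → 2N=6, M+R=6
member 0 (0-1): L=3.1751, (cx,cy)=(0.7953,0.6063)
member 1 (0-2): L=5.1000, (cx,cy)=(1.0000,0.0000)
member 2 (1-2): L=3.2150, (cx,cy)=(0.8009,-0.5988)
solve A·x = −loads:
  F[0-1] = -562.9147 N (compression)
  F[0-2] = +3.2985 N (tension)
  F[1-2] = -4.1183 N (compression)
  Rx@0 = +444.3600 N
  Ry@0 = +341.2842 N
  Ry@2 = +2.4658 N

-4.118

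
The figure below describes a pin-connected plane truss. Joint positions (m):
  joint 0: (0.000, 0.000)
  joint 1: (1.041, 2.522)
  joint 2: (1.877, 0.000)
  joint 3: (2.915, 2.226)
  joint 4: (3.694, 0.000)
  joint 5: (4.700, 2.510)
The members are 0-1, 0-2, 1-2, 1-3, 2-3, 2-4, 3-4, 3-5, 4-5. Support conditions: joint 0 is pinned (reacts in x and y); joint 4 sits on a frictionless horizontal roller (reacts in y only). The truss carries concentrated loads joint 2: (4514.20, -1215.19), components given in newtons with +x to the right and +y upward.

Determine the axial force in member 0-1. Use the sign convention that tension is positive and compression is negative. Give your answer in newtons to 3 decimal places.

-646.644

N=6 nodes, M=9 members, R=3 reactions → 2N=12, M+R=12
member 0 (0-1): L=2.7284, (cx,cy)=(0.3815,0.9244)
member 1 (0-2): L=1.8770, (cx,cy)=(1.0000,0.0000)
member 2 (1-2): L=2.6569, (cx,cy)=(0.3146,-0.9492)
member 3 (1-3): L=1.8972, (cx,cy)=(0.9878,-0.1560)
member 4 (2-3): L=2.4561, (cx,cy)=(0.4226,0.9063)
member 5 (2-4): L=1.8170, (cx,cy)=(1.0000,0.0000)
member 6 (3-4): L=2.3584, (cx,cy)=(0.3303,-0.9439)
member 7 (3-5): L=1.8075, (cx,cy)=(0.9876,0.1571)
member 8 (4-5): L=2.7041, (cx,cy)=(0.3720,0.9282)
solve A·x = −loads:
  F[0-1] = -646.6438 N (compression)
  F[0-2] = +4760.9220 N (tension)
  F[1-2] = +707.8253 N (tension)
  F[1-3] = -475.2566 N (compression)
  F[2-3] = +599.4827 N (tension)
  F[2-4] = +216.0846 N (tension)
  F[3-4] = -654.1821 N (compression)
  F[3-5] = +0.0000 N (tension)
  F[4-5] = -0.0000 N (compression)
  Rx@0 = -4514.2000 N
  Ry@0 = +597.7261 N
  Ry@4 = +617.4639 N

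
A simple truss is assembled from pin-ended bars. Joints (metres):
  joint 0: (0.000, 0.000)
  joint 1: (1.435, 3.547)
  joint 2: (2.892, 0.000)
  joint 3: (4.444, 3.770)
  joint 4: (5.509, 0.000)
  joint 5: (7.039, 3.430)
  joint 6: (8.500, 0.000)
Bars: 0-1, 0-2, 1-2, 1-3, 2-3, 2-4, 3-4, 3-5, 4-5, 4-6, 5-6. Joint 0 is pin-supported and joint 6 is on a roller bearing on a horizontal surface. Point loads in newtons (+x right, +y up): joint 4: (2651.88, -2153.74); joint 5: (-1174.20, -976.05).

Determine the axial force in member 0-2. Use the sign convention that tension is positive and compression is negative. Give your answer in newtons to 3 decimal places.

N=7 nodes, M=11 members, R=3 reactions → 2N=14, M+R=14
member 0 (0-1): L=3.8263, (cx,cy)=(0.3750,0.9270)
member 1 (0-2): L=2.8920, (cx,cy)=(1.0000,0.0000)
member 2 (1-2): L=3.8346, (cx,cy)=(0.3800,-0.9250)
member 3 (1-3): L=3.0173, (cx,cy)=(0.9973,0.0739)
member 4 (2-3): L=4.0770, (cx,cy)=(0.3807,0.9247)
member 5 (2-4): L=2.6170, (cx,cy)=(1.0000,0.0000)
member 6 (3-4): L=3.9175, (cx,cy)=(0.2719,-0.9623)
member 7 (3-5): L=2.6172, (cx,cy)=(0.9915,-0.1299)
member 8 (4-5): L=3.7558, (cx,cy)=(0.4074,0.9133)
member 9 (4-6): L=2.9910, (cx,cy)=(1.0000,0.0000)
member 10 (5-6): L=3.7282, (cx,cy)=(0.3919,-0.9200)
solve A·x = −loads:
  F[0-1] = -1509.6426 N (compression)
  F[0-2] = +2043.8529 N (tension)
  F[1-2] = +1424.2013 N (tension)
  F[1-3] = -1110.3530 N (compression)
  F[2-3] = -1424.6529 N (compression)
  F[2-4] = +3127.3271 N (tension)
  F[3-4] = +1743.3445 N (tension)
  F[3-5] = -2141.7324 N (compression)
  F[4-5] = +521.2663 N (tension)
  F[4-6] = +737.0327 N (tension)
  F[5-6] = -1880.7666 N (compression)
  Rx@0 = -1477.6800 N
  Ry@0 = +1399.4531 N
  Ry@6 = +1730.3369 N

2043.853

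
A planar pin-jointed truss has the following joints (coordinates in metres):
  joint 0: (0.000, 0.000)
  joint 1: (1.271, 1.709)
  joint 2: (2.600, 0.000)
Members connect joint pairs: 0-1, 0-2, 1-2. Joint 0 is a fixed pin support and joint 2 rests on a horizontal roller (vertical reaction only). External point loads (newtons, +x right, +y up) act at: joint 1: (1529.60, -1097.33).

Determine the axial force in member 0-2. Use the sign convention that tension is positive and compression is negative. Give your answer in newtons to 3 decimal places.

N=3 nodes, M=3 members, R=3 reactions → 2N=6, M+R=6
member 0 (0-1): L=2.1298, (cx,cy)=(0.5968,0.8024)
member 1 (0-2): L=2.6000, (cx,cy)=(1.0000,0.0000)
member 2 (1-2): L=2.1649, (cx,cy)=(0.6139,-0.7894)
solve A·x = −loads:
  F[0-1] = +553.9686 N (tension)
  F[0-2] = +1199.0110 N (tension)
  F[1-2] = -1953.1791 N (compression)
  Rx@0 = -1529.6000 N
  Ry@0 = -444.5134 N
  Ry@2 = +1541.8434 N

1199.011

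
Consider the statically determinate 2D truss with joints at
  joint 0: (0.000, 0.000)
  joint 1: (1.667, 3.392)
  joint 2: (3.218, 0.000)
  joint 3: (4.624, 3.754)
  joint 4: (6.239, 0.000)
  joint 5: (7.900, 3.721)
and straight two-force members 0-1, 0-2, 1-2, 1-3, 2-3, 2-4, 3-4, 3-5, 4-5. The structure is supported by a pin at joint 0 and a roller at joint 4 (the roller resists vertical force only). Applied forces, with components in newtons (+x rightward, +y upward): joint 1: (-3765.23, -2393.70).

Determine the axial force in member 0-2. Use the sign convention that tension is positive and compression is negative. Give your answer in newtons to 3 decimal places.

-1897.131

N=6 nodes, M=9 members, R=3 reactions → 2N=12, M+R=12
member 0 (0-1): L=3.7795, (cx,cy)=(0.4411,0.8975)
member 1 (0-2): L=3.2180, (cx,cy)=(1.0000,0.0000)
member 2 (1-2): L=3.7298, (cx,cy)=(0.4158,-0.9094)
member 3 (1-3): L=2.9791, (cx,cy)=(0.9926,0.1215)
member 4 (2-3): L=4.0087, (cx,cy)=(0.3507,0.9365)
member 5 (2-4): L=3.0210, (cx,cy)=(1.0000,0.0000)
member 6 (3-4): L=4.0867, (cx,cy)=(0.3952,-0.9186)
member 7 (3-5): L=3.2762, (cx,cy)=(0.9999,-0.0101)
member 8 (4-5): L=4.0749, (cx,cy)=(0.4076,0.9132)
solve A·x = −loads:
  F[0-1] = -4235.4314 N (compression)
  F[0-2] = -1897.1308 N (compression)
  F[1-2] = +1707.4540 N (tension)
  F[1-3] = +1195.9620 N (tension)
  F[2-3] = -1658.1601 N (compression)
  F[2-4] = -605.5154 N (compression)
  F[3-4] = +1532.2178 N (tension)
  F[3-5] = +0.0000 N (tension)
  F[4-5] = -0.0000 N (compression)
  Rx@0 = +3765.2300 N
  Ry@0 = +3801.1952 N
  Ry@4 = -1407.4952 N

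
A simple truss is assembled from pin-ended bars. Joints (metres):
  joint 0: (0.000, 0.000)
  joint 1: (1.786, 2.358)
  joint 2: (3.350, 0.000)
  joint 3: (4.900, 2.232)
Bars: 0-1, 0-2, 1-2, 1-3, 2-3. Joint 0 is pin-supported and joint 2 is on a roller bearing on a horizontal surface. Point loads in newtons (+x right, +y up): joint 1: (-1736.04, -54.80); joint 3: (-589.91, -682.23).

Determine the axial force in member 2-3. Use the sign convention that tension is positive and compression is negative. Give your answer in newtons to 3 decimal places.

-836.165

N=4 nodes, M=5 members, R=3 reactions → 2N=8, M+R=8
member 0 (0-1): L=2.9580, (cx,cy)=(0.6038,0.7972)
member 1 (0-2): L=3.3500, (cx,cy)=(1.0000,0.0000)
member 2 (1-2): L=2.8295, (cx,cy)=(0.5527,-0.8334)
member 3 (1-3): L=3.1165, (cx,cy)=(0.9992,-0.0404)
member 4 (2-3): L=2.7174, (cx,cy)=(0.5704,0.8214)
solve A·x = −loads:
  F[0-1] = -1662.0797 N (compression)
  F[0-2] = -1322.4202 N (compression)
  F[1-2] = +1529.6039 N (tension)
  F[1-3] = -113.0574 N (compression)
  F[2-3] = -836.1650 N (compression)
  Rx@0 = +2325.9500 N
  Ry@0 = +1324.9290 N
  Ry@2 = -587.8990 N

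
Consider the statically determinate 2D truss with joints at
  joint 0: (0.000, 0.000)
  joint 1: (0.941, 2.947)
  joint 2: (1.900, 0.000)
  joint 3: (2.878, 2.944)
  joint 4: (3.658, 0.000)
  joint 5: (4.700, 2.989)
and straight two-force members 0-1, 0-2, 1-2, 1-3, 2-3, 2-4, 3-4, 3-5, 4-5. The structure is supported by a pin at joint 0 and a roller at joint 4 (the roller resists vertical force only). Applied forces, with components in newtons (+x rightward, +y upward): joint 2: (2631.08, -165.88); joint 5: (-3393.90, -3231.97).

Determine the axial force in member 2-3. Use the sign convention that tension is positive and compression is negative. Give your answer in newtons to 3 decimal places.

-1863.349

N=6 nodes, M=9 members, R=3 reactions → 2N=12, M+R=12
member 0 (0-1): L=3.0936, (cx,cy)=(0.3042,0.9526)
member 1 (0-2): L=1.9000, (cx,cy)=(1.0000,0.0000)
member 2 (1-2): L=3.0991, (cx,cy)=(0.3094,-0.9509)
member 3 (1-3): L=1.9370, (cx,cy)=(1.0000,-0.0015)
member 4 (2-3): L=3.1022, (cx,cy)=(0.3153,0.9490)
member 5 (2-4): L=1.7580, (cx,cy)=(1.0000,0.0000)
member 6 (3-4): L=3.0456, (cx,cy)=(0.2561,-0.9666)
member 7 (3-5): L=1.8226, (cx,cy)=(0.9997,0.0247)
member 8 (4-5): L=3.1654, (cx,cy)=(0.3292,0.9443)
solve A·x = −loads:
  F[0-1] = -2028.3922 N (compression)
  F[0-2] = -145.8288 N (compression)
  F[1-2] = +2034.0433 N (tension)
  F[1-3] = -1246.4144 N (compression)
  F[2-3] = -1863.3492 N (compression)
  F[2-4] = -1560.0467 N (compression)
  F[3-4] = +1768.9127 N (tension)
  F[3-5] = -2287.5855 N (compression)
  F[4-5] = -3362.9154 N (compression)
  Rx@0 = +762.8200 N
  Ry@0 = +1932.2776 N
  Ry@4 = +1465.5724 N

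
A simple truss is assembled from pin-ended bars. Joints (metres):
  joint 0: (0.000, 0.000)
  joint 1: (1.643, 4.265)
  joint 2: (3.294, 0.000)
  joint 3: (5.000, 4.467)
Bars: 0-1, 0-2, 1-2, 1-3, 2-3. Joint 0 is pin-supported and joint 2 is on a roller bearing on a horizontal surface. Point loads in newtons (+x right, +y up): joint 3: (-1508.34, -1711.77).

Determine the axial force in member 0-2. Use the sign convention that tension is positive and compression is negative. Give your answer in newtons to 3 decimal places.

-1061.892

N=4 nodes, M=5 members, R=3 reactions → 2N=8, M+R=8
member 0 (0-1): L=4.5705, (cx,cy)=(0.3595,0.9332)
member 1 (0-2): L=3.2940, (cx,cy)=(1.0000,0.0000)
member 2 (1-2): L=4.5734, (cx,cy)=(0.3610,-0.9326)
member 3 (1-3): L=3.3631, (cx,cy)=(0.9982,0.0601)
member 4 (2-3): L=4.7817, (cx,cy)=(0.3568,0.9342)
solve A·x = −loads:
  F[0-1] = -1241.9366 N (compression)
  F[0-2] = -1061.8917 N (compression)
  F[1-2] = +1186.2809 N (tension)
  F[1-3] = -876.2781 N (compression)
  F[2-3] = -1776.0182 N (compression)
  Rx@0 = +1508.3400 N
  Ry@0 = +1158.9178 N
  Ry@2 = +552.8522 N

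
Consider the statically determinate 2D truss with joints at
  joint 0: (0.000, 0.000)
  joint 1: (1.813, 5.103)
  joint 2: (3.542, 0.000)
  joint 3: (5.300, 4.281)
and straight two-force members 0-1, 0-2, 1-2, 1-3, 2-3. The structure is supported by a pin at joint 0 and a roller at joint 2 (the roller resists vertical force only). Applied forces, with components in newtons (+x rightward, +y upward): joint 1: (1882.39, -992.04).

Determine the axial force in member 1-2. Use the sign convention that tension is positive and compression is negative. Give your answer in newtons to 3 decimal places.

-3399.557

N=4 nodes, M=5 members, R=3 reactions → 2N=8, M+R=8
member 0 (0-1): L=5.4155, (cx,cy)=(0.3348,0.9423)
member 1 (0-2): L=3.5420, (cx,cy)=(1.0000,0.0000)
member 2 (1-2): L=5.3880, (cx,cy)=(0.3209,-0.9471)
member 3 (1-3): L=3.5826, (cx,cy)=(0.9733,-0.2294)
member 4 (2-3): L=4.6279, (cx,cy)=(0.3799,0.9250)
solve A·x = −loads:
  F[0-1] = +2364.1441 N (tension)
  F[0-2] = +1090.9215 N (tension)
  F[1-2] = -3399.5575 N (compression)
  F[1-3] = +0.0000 N (tension)
  F[2-3] = -0.0000 N (compression)
  Rx@0 = -1882.3900 N
  Ry@0 = -2227.7242 N
  Ry@2 = +3219.7642 N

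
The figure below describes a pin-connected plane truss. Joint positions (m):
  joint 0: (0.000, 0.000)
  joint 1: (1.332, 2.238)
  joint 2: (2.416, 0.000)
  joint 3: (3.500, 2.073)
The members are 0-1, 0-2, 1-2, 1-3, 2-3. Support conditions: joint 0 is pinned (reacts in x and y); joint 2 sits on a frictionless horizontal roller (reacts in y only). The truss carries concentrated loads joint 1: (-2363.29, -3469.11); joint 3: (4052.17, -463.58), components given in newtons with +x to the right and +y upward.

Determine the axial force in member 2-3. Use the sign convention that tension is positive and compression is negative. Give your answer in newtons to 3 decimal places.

-168.415

N=4 nodes, M=5 members, R=3 reactions → 2N=8, M+R=8
member 0 (0-1): L=2.6044, (cx,cy)=(0.5114,0.8593)
member 1 (0-2): L=2.4160, (cx,cy)=(1.0000,0.0000)
member 2 (1-2): L=2.4867, (cx,cy)=(0.4359,-0.9000)
member 3 (1-3): L=2.1743, (cx,cy)=(0.9971,-0.0759)
member 4 (2-3): L=2.3393, (cx,cy)=(0.4634,0.8862)
solve A·x = −loads:
  F[0-1] = -70.7521 N (compression)
  F[0-2] = +1725.0657 N (tension)
  F[1-2] = -4136.3404 N (compression)
  F[1-3] = +4142.1551 N (tension)
  F[2-3] = -168.4147 N (compression)
  Rx@0 = -1688.8800 N
  Ry@0 = +60.7985 N
  Ry@2 = +3871.8915 N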